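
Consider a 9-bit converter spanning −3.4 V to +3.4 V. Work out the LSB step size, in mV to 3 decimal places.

Full-scale span = 6.8 V.
LSB = 6.8 / 2^9 = 6.8 / 512 = 0.0132812 V = 13.281 mV.

13.281 mV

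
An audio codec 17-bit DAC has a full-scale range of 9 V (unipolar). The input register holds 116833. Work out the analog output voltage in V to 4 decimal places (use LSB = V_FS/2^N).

8.0223 V

LSB = 9 V / 2^17 = 68.66 µV.
V_out = 0 + 116833 × 6.86646e-05 V = 8.02229 V.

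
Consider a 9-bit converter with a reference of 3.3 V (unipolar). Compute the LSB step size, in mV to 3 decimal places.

Full-scale span = 3.3 V.
LSB = 3.3 / 2^9 = 3.3 / 512 = 0.00644531 V = 6.445 mV.

6.445 mV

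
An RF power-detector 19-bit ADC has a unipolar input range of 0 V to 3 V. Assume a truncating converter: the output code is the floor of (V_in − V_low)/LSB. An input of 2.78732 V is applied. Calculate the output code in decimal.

Full-scale span = 3 V; LSB = 3/2^19 = 5.72 µV.
(V_in − V_low)/LSB = (2.78732 − 0) / 5.72205e-06 = 487119.476.
So the output code is 487119.

code 487119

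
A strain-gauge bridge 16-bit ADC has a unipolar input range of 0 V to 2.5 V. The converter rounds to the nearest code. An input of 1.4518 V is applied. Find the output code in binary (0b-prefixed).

code 0b1001010010101010 (decimal 38058)

LSB = 2.5 V / 65536 = 38.15 µV.
(1.4518 − 0) / 3.8147e-05 = 38058.066 LSBs.
Round → code 38058.
In binary (0b-prefixed): 0b1001010010101010.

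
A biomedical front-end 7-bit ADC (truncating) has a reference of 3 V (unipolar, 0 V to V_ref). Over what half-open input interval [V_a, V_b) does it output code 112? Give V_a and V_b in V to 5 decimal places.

LSB = 3/2^7 = 23.438 mV.
V_a = V_low + 112·LSB = 2.625 V; V_b = V_low + 113·LSB = 2.64844 V.

[2.62500 V, 2.64844 V)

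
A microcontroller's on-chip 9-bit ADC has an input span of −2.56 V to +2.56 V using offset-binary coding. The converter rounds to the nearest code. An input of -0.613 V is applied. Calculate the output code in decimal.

Full-scale span = 5.12 V; LSB = 5.12/2^9 = 10.000 mV.
Input sits at 194.700 steps above V_low.
So the output code is 195.

code 195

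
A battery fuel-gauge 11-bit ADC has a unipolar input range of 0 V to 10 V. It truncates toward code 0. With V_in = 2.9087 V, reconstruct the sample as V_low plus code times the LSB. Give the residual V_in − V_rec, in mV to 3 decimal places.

One LSB is 10 V / 2048 = 4.883 mV.
(2.9087 − 0)/0.00488281 = 595.7018; ⌊·⌋ gives code 595.
Code 595 maps back to 0 + 595×0.00488281 V = 2.9052734 V.
Error = 2.9087 − 2.9052734 = 0.00342656 V = 3.427 mV.

3.427 mV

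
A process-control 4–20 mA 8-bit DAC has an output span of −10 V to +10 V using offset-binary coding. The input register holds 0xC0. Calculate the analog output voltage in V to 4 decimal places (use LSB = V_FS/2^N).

LSB = 20 V / 2^8 = 78.125 mV.
Code 0xC0 = 192 decimal.
V_out = (−10) + 192 × 0.078125 V = 5 V.

5.0000 V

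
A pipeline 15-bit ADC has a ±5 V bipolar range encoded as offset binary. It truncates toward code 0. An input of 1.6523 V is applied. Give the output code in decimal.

LSB = 10 V / 32768 = 305.18 µV.
(V_in − V_low)/LSB = (1.6523 − (−5)) / 0.000305176 = 21798.257.
Floor → code 21798.

code 21798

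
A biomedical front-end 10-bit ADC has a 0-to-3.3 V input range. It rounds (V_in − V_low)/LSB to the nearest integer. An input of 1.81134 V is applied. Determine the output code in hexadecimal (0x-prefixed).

LSB = 3.3 V / 1024 = 3.223 mV.
(V_in − V_low)/LSB = (1.81134 − 0) / 0.00322266 = 562.064.
round(562.064) = 562.
In hexadecimal (0x-prefixed): 0x232.

code 0x232 (decimal 562)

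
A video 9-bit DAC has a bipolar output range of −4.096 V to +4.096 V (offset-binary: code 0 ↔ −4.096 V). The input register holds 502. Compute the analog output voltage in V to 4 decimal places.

LSB = 8.192 V / 2^9 = 16.000 mV.
V_out = (−4.096) + 502 × 0.016 V = 3.936 V.

3.9360 V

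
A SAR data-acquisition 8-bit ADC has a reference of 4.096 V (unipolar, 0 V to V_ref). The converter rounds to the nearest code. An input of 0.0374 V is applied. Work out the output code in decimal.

code 2

LSB = 4.096 V / 256 = 16.000 mV.
(0.0374 − 0) / 0.016 = 2.337 LSBs.
Round → code 2.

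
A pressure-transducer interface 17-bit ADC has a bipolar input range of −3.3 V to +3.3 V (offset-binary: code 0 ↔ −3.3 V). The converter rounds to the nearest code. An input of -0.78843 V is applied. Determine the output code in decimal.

LSB = 6.6 V / 131072 = 50.35 µV.
Input sits at 49878.258 steps above V_low.
round(49878.258) = 49878.

code 49878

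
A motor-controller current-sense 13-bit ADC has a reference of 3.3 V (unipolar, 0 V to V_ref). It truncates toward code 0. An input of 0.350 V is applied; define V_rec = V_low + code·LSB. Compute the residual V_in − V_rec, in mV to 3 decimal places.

Step size: 3.3 V ÷ 2^13 = 402.83 µV.
(V_in − V_low)/LSB = (0.350 − 0)/0.000402832 = 868.8485 → code 868 (floor).
V_rec = 0 + 868·0.000402832 = 0.3496582 V.
Difference: 0.000341797 V → 0.342 mV.

0.342 mV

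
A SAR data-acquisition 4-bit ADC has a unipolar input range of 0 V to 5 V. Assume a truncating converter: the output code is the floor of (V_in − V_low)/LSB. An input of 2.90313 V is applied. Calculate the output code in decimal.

code 9

With 16 levels over 5 V, one step is 312.500 mV.
(2.90313 − 0) / 0.3125 = 9.290 LSBs.
So the output code is 9.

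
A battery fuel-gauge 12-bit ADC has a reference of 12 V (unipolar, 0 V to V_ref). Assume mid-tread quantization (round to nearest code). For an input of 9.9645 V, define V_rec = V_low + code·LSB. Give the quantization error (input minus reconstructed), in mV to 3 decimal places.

0.633 mV

LSB = 12/2^12 = 2.930 mV.
Scaled input = 3401.2160 LSBs, so code = 3401.
Code 3401 maps back to 0 + 3401×0.00292969 V = 9.9638672 V.
Difference: 0.000632813 V → 0.633 mV.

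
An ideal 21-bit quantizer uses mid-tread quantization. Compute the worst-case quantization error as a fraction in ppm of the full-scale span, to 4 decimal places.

Rounding → worst-case error = ½ LSB = V_FS/2^22, so 1e+06/4194304 = 0.238419 ppm of full scale.

0.2384 ppm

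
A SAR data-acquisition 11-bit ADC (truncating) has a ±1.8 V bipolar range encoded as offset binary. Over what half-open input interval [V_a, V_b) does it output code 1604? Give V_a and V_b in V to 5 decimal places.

[1.01953 V, 1.02129 V)

LSB = 3.6/2^11 = 1.758 mV.
V_a = V_low + 1604·LSB = 1.01953 V; V_b = V_low + 1605·LSB = 1.02129 V.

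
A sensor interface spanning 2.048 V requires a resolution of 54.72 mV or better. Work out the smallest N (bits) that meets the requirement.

6 bits

Number of steps required ≥ 2.048 V / 54.72 mV = 37.43.
Need 2^N ≥ 37.43; 2^5 = 32, 2^6 = 64.
Minimum N = 6.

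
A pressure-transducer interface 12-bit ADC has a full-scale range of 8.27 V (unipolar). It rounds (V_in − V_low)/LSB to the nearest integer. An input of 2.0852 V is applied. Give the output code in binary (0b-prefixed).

With 4096 levels over 8.27 V, one step is 2.019 mV.
(V_in − V_low)/LSB = (2.0852 − 0) / 0.00201904 = 1032.767.
So the output code is 1033.
In binary (0b-prefixed): 0b10000001001.

code 0b10000001001 (decimal 1033)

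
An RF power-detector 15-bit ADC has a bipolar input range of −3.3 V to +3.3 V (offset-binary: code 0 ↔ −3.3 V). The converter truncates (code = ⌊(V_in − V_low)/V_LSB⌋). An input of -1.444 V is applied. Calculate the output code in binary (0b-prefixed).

code 0b10001111111110 (decimal 9214)

With 32768 levels over 6.6 V, one step is 201.42 µV.
(-1.444 − (−3.3)) / 0.000201416 = 9214.759 LSBs.
⌊·⌋(9214.759) = 9214.
In binary (0b-prefixed): 0b10001111111110.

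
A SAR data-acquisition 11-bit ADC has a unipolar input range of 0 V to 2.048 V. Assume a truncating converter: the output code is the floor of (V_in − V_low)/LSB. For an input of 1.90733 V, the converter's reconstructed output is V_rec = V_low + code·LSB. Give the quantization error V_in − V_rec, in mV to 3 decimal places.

0.330 mV

Step size: 2.048 V ÷ 2^11 = 1.000 mV.
(V_in − V_low)/LSB = (1.90733 − 0)/0.001 = 1907.3300 → code 1907 (floor).
Code 1907 maps back to 0 + 1907×0.001 V = 1.907 V.
Difference: 0.00033 V → 0.330 mV.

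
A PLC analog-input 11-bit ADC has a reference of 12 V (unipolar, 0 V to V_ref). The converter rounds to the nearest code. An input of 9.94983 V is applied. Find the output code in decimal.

code 1698

Full-scale span = 12 V; LSB = 12/2^11 = 5.859 mV.
(9.94983 − 0) / 0.00585938 = 1698.104 LSBs.
So the output code is 1698.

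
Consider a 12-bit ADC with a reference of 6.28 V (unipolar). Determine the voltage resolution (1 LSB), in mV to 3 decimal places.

Full-scale span = 6.28 V.
LSB = 6.28 / 2^12 = 6.28 / 4096 = 0.0015332 V = 1.533 mV.

1.533 mV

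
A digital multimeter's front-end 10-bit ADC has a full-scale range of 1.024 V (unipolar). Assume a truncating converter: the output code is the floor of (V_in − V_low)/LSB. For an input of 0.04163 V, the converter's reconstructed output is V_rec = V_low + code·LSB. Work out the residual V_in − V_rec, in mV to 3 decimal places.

Step size: 1.024 V ÷ 2^10 = 1.000 mV.
(V_in − V_low)/LSB = (0.04163 − 0)/0.001 = 41.6300 → code 41 (floor).
V_rec = 0 + 41·0.001 = 0.041 V.
Difference: 0.00063 V → 0.630 mV.

0.630 mV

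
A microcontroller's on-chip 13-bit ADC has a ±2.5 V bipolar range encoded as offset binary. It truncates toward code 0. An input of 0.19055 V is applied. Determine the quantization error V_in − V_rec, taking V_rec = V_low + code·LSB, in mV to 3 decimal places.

0.120 mV

One LSB is 5 V / 8192 = 0.610 mV.
Scaled input = 4408.1971 LSBs, so code = 4408.
Code 4408 maps back to (−2.5) + 4408×0.000610352 V = 0.19042969 V.
Error = 0.19055 − 0.19042969 = 0.000120313 V = 0.120 mV.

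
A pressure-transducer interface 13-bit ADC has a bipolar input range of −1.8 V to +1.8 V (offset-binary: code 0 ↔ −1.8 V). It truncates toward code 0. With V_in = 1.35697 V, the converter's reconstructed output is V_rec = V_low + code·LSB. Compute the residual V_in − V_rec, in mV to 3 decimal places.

0.378 mV

One LSB is 3.6 V / 8192 = 439.45 µV.
(V_in − V_low)/LSB = (1.35697 − (−1.8))/0.000439453 = 7183.8606 → code 7183 (floor).
Code 7183 maps back to (−1.8) + 7183×0.000439453 V = 1.3565918 V.
Error = 1.35697 − 1.3565918 = 0.000378203 V = 0.378 mV.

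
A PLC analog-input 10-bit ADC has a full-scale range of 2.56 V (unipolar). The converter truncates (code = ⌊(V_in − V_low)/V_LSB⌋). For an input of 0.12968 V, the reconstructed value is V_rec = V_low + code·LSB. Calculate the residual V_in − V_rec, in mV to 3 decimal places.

Step size: 2.56 V ÷ 2^10 = 2.500 mV.
(0.12968 − 0)/0.0025 = 51.8720; ⌊·⌋ gives code 51.
Code 51 maps back to 0 + 51×0.0025 V = 0.1275 V.
V_in − V_rec = 0.00218 V = 2.180 mV.

2.180 mV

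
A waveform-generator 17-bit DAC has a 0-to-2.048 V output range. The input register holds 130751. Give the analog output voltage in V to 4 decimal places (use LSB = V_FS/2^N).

LSB = 2.048 V / 2^17 = 15.62 µV.
V_out = 0 + 130751 × 1.5625e-05 V = 2.04298 V.

2.0430 V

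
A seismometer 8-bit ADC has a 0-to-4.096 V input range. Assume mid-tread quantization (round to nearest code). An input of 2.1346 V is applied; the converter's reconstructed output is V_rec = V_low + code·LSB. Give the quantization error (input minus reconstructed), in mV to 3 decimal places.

6.600 mV

Step size: 4.096 V ÷ 2^8 = 16.000 mV.
(V_in − V_low)/LSB = (2.1346 − 0)/0.016 = 133.4125 → code 133 (round).
V_rec = 0 + 133·0.016 = 2.128 V.
Difference: 0.0066 V → 6.600 mV.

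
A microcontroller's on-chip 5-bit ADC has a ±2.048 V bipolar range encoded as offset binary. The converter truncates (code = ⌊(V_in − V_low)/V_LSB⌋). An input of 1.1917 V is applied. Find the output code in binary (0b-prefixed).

code 0b11001 (decimal 25)

LSB = 4.096 V / 32 = 128.000 mV.
(V_in − V_low)/LSB = (1.1917 − (−2.048)) / 0.128 = 25.310.
So the output code is 25.
In binary (0b-prefixed): 0b11001.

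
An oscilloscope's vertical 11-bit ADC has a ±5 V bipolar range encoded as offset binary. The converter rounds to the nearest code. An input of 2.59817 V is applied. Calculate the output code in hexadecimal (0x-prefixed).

Full-scale span = 10 V; LSB = 10/2^11 = 4.883 mV.
(V_in − V_low)/LSB = (2.59817 − (−5)) / 0.00488281 = 1556.105.
So the output code is 1556.
In hexadecimal (0x-prefixed): 0x614.

code 0x614 (decimal 1556)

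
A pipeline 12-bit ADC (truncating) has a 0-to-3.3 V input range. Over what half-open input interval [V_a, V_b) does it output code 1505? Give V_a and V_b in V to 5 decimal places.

LSB = 3.3/2^12 = 0.806 mV.
V_a = V_low + 1505·LSB = 1.21252 V; V_b = V_low + 1506·LSB = 1.21333 V.

[1.21252 V, 1.21333 V)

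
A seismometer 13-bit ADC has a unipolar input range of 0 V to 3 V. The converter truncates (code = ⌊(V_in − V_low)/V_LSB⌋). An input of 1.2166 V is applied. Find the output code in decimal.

LSB = 3 V / 8192 = 366.21 µV.
(1.2166 − 0) / 0.000366211 = 3322.129 LSBs.
⌊·⌋(3322.129) = 3322.

code 3322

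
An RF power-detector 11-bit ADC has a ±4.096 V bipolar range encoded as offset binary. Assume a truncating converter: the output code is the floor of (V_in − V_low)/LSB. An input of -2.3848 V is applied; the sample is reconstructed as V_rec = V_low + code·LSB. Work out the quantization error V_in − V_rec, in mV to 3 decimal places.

3.200 mV

LSB = 8.192/2^11 = 4.000 mV.
(-2.3848 − (−4.096))/0.004 = 427.8000; ⌊·⌋ gives code 427.
V_rec = (−4.096) + 427·0.004 = -2.388 V.
Error = -2.3848 − (−2.388) = 0.0032 V = 3.200 mV.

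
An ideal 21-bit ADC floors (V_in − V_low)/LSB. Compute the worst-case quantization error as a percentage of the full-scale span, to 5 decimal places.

Truncating → worst-case error = 1 LSB = V_FS/2^21, so 100/2097152 = 4.76837e-05 % of full scale.

0.00005 %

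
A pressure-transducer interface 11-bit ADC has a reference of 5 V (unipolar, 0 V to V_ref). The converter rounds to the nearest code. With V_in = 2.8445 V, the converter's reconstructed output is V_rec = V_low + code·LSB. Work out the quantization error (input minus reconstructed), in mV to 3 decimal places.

0.262 mV

LSB = 5/2^11 = 2.441 mV.
(2.8445 − 0)/0.00244141 = 1165.1072; round gives code 1165.
Code 1165 maps back to 0 + 1165×0.00244141 V = 2.8442383 V.
Error = 2.8445 − 2.8442383 = 0.000261719 V = 0.262 mV.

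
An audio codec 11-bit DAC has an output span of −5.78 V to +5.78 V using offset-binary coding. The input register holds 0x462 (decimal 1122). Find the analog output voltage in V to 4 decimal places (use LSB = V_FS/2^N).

LSB = 11.56 V / 2^11 = 5.645 mV.
Code 0x462 = 1122 decimal.
V_out = (−5.78) + 1122 × 0.00564453 V = 0.553164 V.

0.5532 V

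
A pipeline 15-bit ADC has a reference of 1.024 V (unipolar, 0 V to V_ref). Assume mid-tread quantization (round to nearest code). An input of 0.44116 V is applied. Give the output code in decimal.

With 32768 levels over 1.024 V, one step is 31.25 µV.
(0.44116 − 0) / 3.125e-05 = 14117.120 LSBs.
round(14117.120) = 14117.

code 14117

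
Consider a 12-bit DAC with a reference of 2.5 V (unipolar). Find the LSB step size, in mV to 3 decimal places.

Full-scale span = 2.5 V.
LSB = 2.5 / 2^12 = 2.5 / 4096 = 0.000610352 V = 0.610 mV.

0.610 mV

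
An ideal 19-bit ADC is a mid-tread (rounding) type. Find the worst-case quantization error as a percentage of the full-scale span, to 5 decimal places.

0.00010 %

Rounding → worst-case error = ½ LSB = V_FS/2^20, so 100/1048576 = 9.53674e-05 % of full scale.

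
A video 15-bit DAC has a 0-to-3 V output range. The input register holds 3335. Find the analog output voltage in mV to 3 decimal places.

LSB = 3 V / 2^15 = 91.55 µV.
V_out = 0 + 3335 × 9.15527e-05 V = 0.305328 V.
= 305.328 mV.

305.328 mV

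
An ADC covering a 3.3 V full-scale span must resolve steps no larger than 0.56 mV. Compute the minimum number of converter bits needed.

Number of steps required ≥ 3.3 V / 0.56 mV = 5892.86.
Need 2^N ≥ 5892.86; 2^12 = 4096, 2^13 = 8192.
Minimum N = 13.

13 bits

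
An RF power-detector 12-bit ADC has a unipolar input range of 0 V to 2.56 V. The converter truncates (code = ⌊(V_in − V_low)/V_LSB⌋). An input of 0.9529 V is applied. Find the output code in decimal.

With 4096 levels over 2.56 V, one step is 0.625 mV.
(V_in − V_low)/LSB = (0.9529 − 0) / 0.000625 = 1524.640.
⌊·⌋(1524.640) = 1524.

code 1524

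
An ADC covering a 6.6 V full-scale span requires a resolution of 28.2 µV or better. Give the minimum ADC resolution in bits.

18 bits

Number of steps required ≥ 6.6 V / 28.2 µV = 234042.55.
Need 2^N ≥ 234042.55; 2^17 = 131072, 2^18 = 262144.
Minimum N = 18.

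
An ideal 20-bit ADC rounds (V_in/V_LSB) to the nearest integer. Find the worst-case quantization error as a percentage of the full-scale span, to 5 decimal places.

Rounding → worst-case error = ½ LSB = V_FS/2^21, so 100/2097152 = 4.76837e-05 % of full scale.

0.00005 %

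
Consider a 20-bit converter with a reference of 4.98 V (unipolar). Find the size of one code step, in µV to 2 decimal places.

Full-scale span = 4.98 V.
LSB = 4.98 / 2^20 = 4.98 / 1048576 = 4.7493e-06 V = 4.75 µV.

4.75 µV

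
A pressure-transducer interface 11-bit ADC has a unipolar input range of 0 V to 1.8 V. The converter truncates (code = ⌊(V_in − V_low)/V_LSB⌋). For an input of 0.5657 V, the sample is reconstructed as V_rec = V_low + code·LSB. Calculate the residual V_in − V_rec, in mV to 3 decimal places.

0.563 mV

One LSB is 1.8 V / 2048 = 0.879 mV.
(V_in − V_low)/LSB = (0.5657 − 0)/0.000878906 = 643.6409 → code 643 (floor).
V_rec = 0 + 643·0.000878906 = 0.56513672 V.
Difference: 0.000563281 V → 0.563 mV.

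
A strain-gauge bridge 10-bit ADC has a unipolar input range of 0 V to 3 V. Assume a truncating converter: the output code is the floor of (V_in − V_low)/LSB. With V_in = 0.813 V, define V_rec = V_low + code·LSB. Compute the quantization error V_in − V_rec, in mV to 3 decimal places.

One LSB is 3 V / 1024 = 2.930 mV.
(0.813 − 0)/0.00292969 = 277.5040; ⌊·⌋ gives code 277.
Reconstructed: 0.81152344 V.
Error = 0.813 − 0.81152344 = 0.00147656 V = 1.477 mV.

1.477 mV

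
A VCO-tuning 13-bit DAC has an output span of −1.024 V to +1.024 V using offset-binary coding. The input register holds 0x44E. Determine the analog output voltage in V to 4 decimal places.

-0.7485 V

LSB = 2.048 V / 2^13 = 250.00 µV.
Code 0x44E = 1102 decimal.
V_out = (−1.024) + 1102 × 0.00025 V = -0.7485 V.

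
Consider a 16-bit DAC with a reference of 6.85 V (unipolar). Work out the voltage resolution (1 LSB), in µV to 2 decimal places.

104.52 µV

Full-scale span = 6.85 V.
LSB = 6.85 / 2^16 = 6.85 / 65536 = 0.000104523 V = 104.52 µV.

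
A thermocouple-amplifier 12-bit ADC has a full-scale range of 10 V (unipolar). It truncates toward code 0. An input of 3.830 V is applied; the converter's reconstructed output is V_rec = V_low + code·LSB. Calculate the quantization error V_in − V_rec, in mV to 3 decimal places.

1.875 mV

LSB = 10/2^12 = 2.441 mV.
Scaled input = 1568.7680 LSBs, so code = 1568.
V_rec = 0 + 1568·0.00244141 = 3.828125 V.
V_in − V_rec = 0.001875 V = 1.875 mV.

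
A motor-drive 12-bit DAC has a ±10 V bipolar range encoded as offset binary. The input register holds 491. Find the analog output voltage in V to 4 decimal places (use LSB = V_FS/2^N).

LSB = 20 V / 2^12 = 4.883 mV.
V_out = (−10) + 491 × 0.00488281 V = -7.60254 V.

-7.6025 V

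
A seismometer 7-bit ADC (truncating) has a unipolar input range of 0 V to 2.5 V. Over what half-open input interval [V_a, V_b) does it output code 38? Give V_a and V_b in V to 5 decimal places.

LSB = 2.5/2^7 = 19.531 mV.
V_a = V_low + 38·LSB = 0.742188 V; V_b = V_low + 39·LSB = 0.761719 V.

[0.74219 V, 0.76172 V)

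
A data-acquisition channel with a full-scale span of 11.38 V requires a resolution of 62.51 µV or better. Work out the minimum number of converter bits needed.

Number of steps required ≥ 11.38 V / 62.51 µV = 182050.87.
Need 2^N ≥ 182050.87; 2^17 = 131072, 2^18 = 262144.
Minimum N = 18.

18 bits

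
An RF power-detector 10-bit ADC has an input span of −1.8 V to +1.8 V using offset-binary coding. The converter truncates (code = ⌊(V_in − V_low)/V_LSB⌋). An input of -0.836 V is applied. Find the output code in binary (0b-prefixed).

Full-scale span = 3.6 V; LSB = 3.6/2^10 = 3.516 mV.
(V_in − V_low)/LSB = (-0.836 − (−1.8)) / 0.00351563 = 274.204.
⌊·⌋(274.204) = 274.
In binary (0b-prefixed): 0b100010010.

code 0b100010010 (decimal 274)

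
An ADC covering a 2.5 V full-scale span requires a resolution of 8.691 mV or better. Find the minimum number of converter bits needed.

9 bits

Number of steps required ≥ 2.5 V / 8.691 mV = 287.65.
Need 2^N ≥ 287.65; 2^8 = 256, 2^9 = 512.
Minimum N = 9.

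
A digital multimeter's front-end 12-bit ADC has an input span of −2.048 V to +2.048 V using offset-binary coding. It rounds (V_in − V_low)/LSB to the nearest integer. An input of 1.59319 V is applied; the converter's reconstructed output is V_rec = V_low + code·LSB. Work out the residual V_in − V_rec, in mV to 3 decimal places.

LSB = 4.096/2^12 = 1.000 mV.
(1.59319 − (−2.048))/0.001 = 3641.1900; round gives code 3641.
V_rec = (−2.048) + 3641·0.001 = 1.593 V.
Error = 1.59319 − 1.593 = 0.00019 V = 0.190 mV.

0.190 mV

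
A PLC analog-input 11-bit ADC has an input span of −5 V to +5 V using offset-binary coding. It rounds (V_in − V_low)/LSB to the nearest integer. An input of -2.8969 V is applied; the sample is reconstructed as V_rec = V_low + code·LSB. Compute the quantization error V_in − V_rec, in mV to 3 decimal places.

Step size: 10 V ÷ 2^11 = 4.883 mV.
(V_in − V_low)/LSB = (-2.8969 − (−5))/0.00488281 = 430.7149 → code 431 (round).
V_rec = (−5) + 431·0.00488281 = -2.8955078 V.
V_in − V_rec = -0.00139219 V = -1.392 mV.

-1.392 mV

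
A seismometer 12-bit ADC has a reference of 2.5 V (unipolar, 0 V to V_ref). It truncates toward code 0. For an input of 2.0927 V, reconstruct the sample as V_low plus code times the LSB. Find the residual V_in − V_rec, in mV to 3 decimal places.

0.415 mV

LSB = 2.5/2^12 = 0.610 mV.
Scaled input = 3428.6797 LSBs, so code = 3428.
V_rec = 0 + 3428·0.000610352 = 2.0922852 V.
V_in − V_rec = 0.000414844 V = 0.415 mV.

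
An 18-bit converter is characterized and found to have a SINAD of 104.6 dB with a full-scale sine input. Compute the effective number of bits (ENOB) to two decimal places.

ENOB = (SINAD − 1.76) / 6.02 = (104.6 − 1.76)/6.02 = 17.083.

17.08 bits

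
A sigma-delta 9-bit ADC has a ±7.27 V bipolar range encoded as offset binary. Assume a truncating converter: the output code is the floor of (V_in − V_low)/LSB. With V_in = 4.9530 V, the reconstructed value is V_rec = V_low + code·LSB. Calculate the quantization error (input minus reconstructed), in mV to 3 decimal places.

11.672 mV

Step size: 14.54 V ÷ 2^9 = 28.398 mV.
(V_in − V_low)/LSB = (4.9530 − (−7.27))/0.0283984 = 430.4110 → code 430 (floor).
Reconstructed: 4.9413281 V.
Error = 4.9530 − 4.9413281 = 0.0116719 V = 11.672 mV.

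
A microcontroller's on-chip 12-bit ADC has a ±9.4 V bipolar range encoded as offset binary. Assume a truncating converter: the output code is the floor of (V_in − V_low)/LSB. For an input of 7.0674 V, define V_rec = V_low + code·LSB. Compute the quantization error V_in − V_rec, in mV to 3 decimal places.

One LSB is 18.8 V / 4096 = 4.590 mV.
(7.0674 − (−9.4))/0.00458984 = 3587.7910; ⌊·⌋ gives code 3587.
V_rec = (−9.4) + 3587·0.00458984 = 7.0637695 V.
Difference: 0.00363047 V → 3.630 mV.

3.630 mV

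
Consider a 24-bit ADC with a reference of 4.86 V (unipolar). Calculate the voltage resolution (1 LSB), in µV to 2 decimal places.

Full-scale span = 4.86 V.
LSB = 4.86 / 2^24 = 4.86 / 16777216 = 2.89679e-07 V = 0.29 µV.

0.29 µV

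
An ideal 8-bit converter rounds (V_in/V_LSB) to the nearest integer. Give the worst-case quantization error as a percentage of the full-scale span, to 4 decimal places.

Rounding → worst-case error = ½ LSB = V_FS/2^9, so 100/512 = 0.195312 % of full scale.

0.1953 %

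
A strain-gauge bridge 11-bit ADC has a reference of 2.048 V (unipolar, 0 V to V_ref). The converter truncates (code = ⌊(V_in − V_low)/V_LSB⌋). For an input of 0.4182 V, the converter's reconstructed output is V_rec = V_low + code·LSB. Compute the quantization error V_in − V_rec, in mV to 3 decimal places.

Step size: 2.048 V ÷ 2^11 = 1.000 mV.
Scaled input = 418.2000 LSBs, so code = 418.
Code 418 maps back to 0 + 418×0.001 V = 0.418 V.
V_in − V_rec = 0.0002 V = 0.200 mV.

0.200 mV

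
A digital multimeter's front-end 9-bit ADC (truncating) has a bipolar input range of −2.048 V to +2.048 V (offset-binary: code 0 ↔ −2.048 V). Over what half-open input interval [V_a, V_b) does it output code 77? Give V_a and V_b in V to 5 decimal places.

LSB = 4.096/2^9 = 8.000 mV.
V_a = V_low + 77·LSB = -1.432 V; V_b = V_low + 78·LSB = -1.424 V.

[-1.43200 V, -1.42400 V)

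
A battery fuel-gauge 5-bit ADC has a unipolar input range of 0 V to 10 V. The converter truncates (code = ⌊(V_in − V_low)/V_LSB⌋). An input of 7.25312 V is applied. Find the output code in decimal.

LSB = 10 V / 32 = 312.500 mV.
(7.25312 − 0) / 0.3125 = 23.210 LSBs.
So the output code is 23.

code 23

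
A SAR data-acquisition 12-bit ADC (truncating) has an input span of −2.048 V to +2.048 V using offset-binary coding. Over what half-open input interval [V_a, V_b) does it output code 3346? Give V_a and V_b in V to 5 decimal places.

LSB = 4.096/2^12 = 1.000 mV.
V_a = V_low + 3346·LSB = 1.298 V; V_b = V_low + 3347·LSB = 1.299 V.

[1.29800 V, 1.29900 V)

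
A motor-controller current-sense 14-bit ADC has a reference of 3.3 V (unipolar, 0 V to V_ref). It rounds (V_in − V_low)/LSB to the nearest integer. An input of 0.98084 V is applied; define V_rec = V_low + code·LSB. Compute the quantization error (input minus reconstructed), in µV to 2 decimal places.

Step size: 3.3 V ÷ 2^14 = 201.42 µV.
(0.98084 − 0)/0.000201416 = 4869.7220; round gives code 4870.
V_rec = 0 + 4870·0.000201416 = 0.980896 V.
V_in − V_rec = -5.59961e-05 V = -56.00 µV.

-56.00 µV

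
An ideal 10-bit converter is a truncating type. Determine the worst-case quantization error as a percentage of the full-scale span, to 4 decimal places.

0.0977 %

Truncating → worst-case error = 1 LSB = V_FS/2^10, so 100/1024 = 0.0976562 % of full scale.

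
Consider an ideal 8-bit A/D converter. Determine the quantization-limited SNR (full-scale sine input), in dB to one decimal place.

49.9 dB

SNR ≈ 6.02·N + 1.76 dB = 6.02·8 + 1.76 = 49.92 dB.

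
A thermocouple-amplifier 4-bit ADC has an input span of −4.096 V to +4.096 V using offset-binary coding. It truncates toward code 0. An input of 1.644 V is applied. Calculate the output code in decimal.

Full-scale span = 8.192 V; LSB = 8.192/2^4 = 0.5120 V.
(V_in − V_low)/LSB = (1.644 − (−4.096)) / 0.512 = 11.211.
⌊·⌋(11.211) = 11.

code 11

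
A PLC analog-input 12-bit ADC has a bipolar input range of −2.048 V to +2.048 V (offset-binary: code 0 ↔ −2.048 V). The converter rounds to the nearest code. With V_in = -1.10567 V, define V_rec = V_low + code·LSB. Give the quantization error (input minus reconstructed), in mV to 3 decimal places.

0.330 mV

LSB = 4.096/2^12 = 1.000 mV.
(V_in − V_low)/LSB = (-1.10567 − (−2.048))/0.001 = 942.3300 → code 942 (round).
Reconstructed: -1.106 V.
V_in − V_rec = 0.00033 V = 0.330 mV.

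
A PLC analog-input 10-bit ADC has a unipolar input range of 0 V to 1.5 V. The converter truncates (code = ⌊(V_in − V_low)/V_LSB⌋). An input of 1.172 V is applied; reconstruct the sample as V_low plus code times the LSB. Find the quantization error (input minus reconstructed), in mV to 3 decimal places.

LSB = 1.5/2^10 = 1.465 mV.
(V_in − V_low)/LSB = (1.172 − 0)/0.00146484 = 800.0853 → code 800 (floor).
V_rec = 0 + 800·0.00146484 = 1.171875 V.
V_in − V_rec = 0.000125 V = 0.125 mV.

0.125 mV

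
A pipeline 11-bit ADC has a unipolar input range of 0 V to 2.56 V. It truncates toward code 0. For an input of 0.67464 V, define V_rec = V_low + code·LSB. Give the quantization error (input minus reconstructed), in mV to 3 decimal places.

0.890 mV

LSB = 2.56/2^11 = 1.250 mV.
(V_in − V_low)/LSB = (0.67464 − 0)/0.00125 = 539.7120 → code 539 (floor).
Code 539 maps back to 0 + 539×0.00125 V = 0.67375 V.
Error = 0.67464 − 0.67375 = 0.00089 V = 0.890 mV.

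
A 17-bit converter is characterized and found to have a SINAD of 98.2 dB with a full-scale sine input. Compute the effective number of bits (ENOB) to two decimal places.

16.02 bits

ENOB = (SINAD − 1.76) / 6.02 = (98.2 − 1.76)/6.02 = 16.020.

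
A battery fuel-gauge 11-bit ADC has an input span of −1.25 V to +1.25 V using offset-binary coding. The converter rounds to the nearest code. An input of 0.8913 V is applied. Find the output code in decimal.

Full-scale span = 2.5 V; LSB = 2.5/2^11 = 1.221 mV.
Input sits at 1754.153 steps above V_low.
So the output code is 1754.

code 1754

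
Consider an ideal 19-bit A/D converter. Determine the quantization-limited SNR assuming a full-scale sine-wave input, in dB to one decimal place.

116.1 dB

SNR ≈ 6.02·N + 1.76 dB = 6.02·19 + 1.76 = 116.14 dB.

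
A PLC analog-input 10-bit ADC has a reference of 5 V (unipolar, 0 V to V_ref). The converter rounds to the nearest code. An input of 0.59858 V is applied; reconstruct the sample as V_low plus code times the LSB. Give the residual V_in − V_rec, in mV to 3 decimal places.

One LSB is 5 V / 1024 = 4.883 mV.
Scaled input = 122.5892 LSBs, so code = 123.
V_rec = 0 + 123·0.00488281 = 0.60058594 V.
Error = 0.59858 − 0.60058594 = -0.00200594 V = -2.006 mV.

-2.006 mV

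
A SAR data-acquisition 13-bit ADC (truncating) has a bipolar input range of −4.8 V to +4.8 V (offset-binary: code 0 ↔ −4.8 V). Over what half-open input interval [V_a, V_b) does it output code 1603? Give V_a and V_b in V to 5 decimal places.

LSB = 9.6/2^13 = 1.172 mV.
V_a = V_low + 1603·LSB = -2.92148 V; V_b = V_low + 1604·LSB = -2.92031 V.

[-2.92148 V, -2.92031 V)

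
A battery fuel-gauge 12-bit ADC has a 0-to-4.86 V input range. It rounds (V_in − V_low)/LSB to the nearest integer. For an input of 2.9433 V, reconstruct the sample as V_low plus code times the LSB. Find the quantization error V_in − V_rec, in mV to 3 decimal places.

-0.465 mV

LSB = 4.86/2^12 = 1.187 mV.
(V_in − V_low)/LSB = (2.9433 − 0)/0.00118652 = 2480.6084 → code 2481 (round).
Reconstructed: 2.9437646 V.
Difference: -0.000464648 V → -0.465 mV.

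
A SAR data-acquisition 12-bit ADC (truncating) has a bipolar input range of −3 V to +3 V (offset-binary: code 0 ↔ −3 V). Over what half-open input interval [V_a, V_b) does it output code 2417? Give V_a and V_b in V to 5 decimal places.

[0.54053 V, 0.54199 V)

LSB = 6/2^12 = 1.465 mV.
V_a = V_low + 2417·LSB = 0.540527 V; V_b = V_low + 2418·LSB = 0.541992 V.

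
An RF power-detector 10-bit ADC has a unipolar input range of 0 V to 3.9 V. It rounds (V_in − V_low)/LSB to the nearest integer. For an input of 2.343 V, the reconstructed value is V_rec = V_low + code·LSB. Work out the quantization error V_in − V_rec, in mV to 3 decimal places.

0.715 mV

LSB = 3.9/2^10 = 3.809 mV.
(2.343 − 0)/0.00380859 = 615.1877; round gives code 615.
Reconstructed: 2.3422852 V.
V_in − V_rec = 0.000714844 V = 0.715 mV.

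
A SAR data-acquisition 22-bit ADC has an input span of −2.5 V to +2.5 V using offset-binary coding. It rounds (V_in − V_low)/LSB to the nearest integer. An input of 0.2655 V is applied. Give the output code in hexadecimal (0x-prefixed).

With 4194304 levels over 5 V, one step is 1.19 µV.
(V_in − V_low)/LSB = (0.2655 − (−2.5)) / 1.19209e-06 = 2319869.542.
So the output code is 2319870.
In hexadecimal (0x-prefixed): 0x2365FE.

code 0x2365FE (decimal 2319870)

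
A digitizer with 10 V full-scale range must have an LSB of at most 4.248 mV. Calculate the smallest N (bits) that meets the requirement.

12 bits

Number of steps required ≥ 10 V / 4.248 mV = 2354.05.
Need 2^N ≥ 2354.05; 2^11 = 2048, 2^12 = 4096.
Minimum N = 12.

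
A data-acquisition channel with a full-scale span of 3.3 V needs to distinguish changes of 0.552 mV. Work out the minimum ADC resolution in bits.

13 bits

Number of steps required ≥ 3.3 V / 0.552 mV = 5978.26.
Need 2^N ≥ 5978.26; 2^12 = 4096, 2^13 = 8192.
Minimum N = 13.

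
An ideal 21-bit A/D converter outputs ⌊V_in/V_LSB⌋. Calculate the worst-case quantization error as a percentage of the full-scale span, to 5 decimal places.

0.00005 %

Truncating → worst-case error = 1 LSB = V_FS/2^21, so 100/2097152 = 4.76837e-05 % of full scale.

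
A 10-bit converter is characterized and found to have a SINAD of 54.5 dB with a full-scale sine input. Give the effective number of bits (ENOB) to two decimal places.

8.76 bits

ENOB = (SINAD − 1.76) / 6.02 = (54.5 − 1.76)/6.02 = 8.761.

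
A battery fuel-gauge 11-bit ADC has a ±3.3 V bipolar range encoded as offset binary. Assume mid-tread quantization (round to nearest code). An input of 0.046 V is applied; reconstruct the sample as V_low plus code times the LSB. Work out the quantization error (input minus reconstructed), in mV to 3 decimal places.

0.883 mV

LSB = 6.6/2^11 = 3.223 mV.
(0.046 − (−3.3))/0.00322266 = 1038.2739; round gives code 1038.
Code 1038 maps back to (−3.3) + 1038×0.00322266 V = 0.045117188 V.
Difference: 0.000882813 V → 0.883 mV.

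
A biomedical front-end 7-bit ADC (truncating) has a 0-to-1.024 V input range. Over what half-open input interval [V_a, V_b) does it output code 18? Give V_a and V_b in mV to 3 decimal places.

LSB = 1.024/2^7 = 8.000 mV.
V_a = V_low + 18·LSB = 0.144 V; V_b = V_low + 19·LSB = 0.152 V.

[144.000 mV, 152.000 mV)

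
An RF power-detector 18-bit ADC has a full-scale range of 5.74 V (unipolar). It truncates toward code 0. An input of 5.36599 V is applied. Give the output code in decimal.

code 245063

Full-scale span = 5.74 V; LSB = 5.74/2^18 = 21.90 µV.
(5.36599 − 0) / 2.18964e-05 = 245063.081 LSBs.
⌊·⌋(245063.081) = 245063.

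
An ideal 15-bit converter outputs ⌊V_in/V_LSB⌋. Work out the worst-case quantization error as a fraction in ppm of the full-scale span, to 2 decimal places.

Truncating → worst-case error = 1 LSB = V_FS/2^15, so 1e+06/32768 = 30.5176 ppm of full scale.

30.52 ppm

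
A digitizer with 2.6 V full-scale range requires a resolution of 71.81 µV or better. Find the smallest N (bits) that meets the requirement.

Number of steps required ≥ 2.6 V / 71.81 µV = 36206.66.
Need 2^N ≥ 36206.66; 2^15 = 32768, 2^16 = 65536.
Minimum N = 16.

16 bits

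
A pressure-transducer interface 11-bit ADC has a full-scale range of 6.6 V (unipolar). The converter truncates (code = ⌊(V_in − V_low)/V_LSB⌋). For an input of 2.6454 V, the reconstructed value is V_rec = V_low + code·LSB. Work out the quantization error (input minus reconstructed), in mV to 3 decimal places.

2.822 mV

One LSB is 6.6 V / 2048 = 3.223 mV.
(2.6454 − 0)/0.00322266 = 820.8756; ⌊·⌋ gives code 820.
Reconstructed: 2.6425781 V.
Error = 2.6454 − 2.6425781 = 0.00282188 V = 2.822 mV.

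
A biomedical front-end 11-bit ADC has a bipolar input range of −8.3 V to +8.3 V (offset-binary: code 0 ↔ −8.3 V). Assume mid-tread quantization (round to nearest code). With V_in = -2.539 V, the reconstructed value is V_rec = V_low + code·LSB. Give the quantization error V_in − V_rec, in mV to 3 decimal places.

-1.988 mV

One LSB is 16.6 V / 2048 = 8.105 mV.
(V_in − V_low)/LSB = (-2.539 − (−8.3))/0.00810547 = 710.7547 → code 711 (round).
V_rec = (−8.3) + 711·0.00810547 = -2.5370117 V.
Difference: -0.00198828 V → -1.988 mV.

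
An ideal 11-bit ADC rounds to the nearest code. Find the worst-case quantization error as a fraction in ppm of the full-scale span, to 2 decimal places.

244.14 ppm

Rounding → worst-case error = ½ LSB = V_FS/2^12, so 1e+06/4096 = 244.141 ppm of full scale.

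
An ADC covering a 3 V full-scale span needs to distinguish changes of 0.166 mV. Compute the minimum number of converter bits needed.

Number of steps required ≥ 3 V / 0.166 mV = 18072.29.
Need 2^N ≥ 18072.29; 2^14 = 16384, 2^15 = 32768.
Minimum N = 15.

15 bits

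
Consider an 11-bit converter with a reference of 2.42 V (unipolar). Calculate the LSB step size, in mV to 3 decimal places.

1.182 mV

Full-scale span = 2.42 V.
LSB = 2.42 / 2^11 = 2.42 / 2048 = 0.00118164 V = 1.182 mV.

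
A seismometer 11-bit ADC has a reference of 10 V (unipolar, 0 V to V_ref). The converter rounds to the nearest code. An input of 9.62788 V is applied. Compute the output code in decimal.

LSB = 10 V / 2048 = 4.883 mV.
(9.62788 − 0) / 0.00488281 = 1971.790 LSBs.
Round → code 1972.

code 1972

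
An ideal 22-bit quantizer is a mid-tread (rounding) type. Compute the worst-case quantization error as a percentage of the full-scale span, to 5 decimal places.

Rounding → worst-case error = ½ LSB = V_FS/2^23, so 100/8388608 = 1.19209e-05 % of full scale.

0.00001 %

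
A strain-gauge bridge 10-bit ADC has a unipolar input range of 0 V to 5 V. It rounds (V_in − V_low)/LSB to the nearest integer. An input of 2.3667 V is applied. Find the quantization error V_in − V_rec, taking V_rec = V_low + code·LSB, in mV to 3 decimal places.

One LSB is 5 V / 1024 = 4.883 mV.
Scaled input = 484.7002 LSBs, so code = 485.
Reconstructed: 2.3681641 V.
V_in − V_rec = -0.00146406 V = -1.464 mV.

-1.464 mV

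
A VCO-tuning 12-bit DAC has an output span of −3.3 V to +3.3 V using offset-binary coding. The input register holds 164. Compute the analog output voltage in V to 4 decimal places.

-3.0357 V

LSB = 6.6 V / 2^12 = 1.611 mV.
V_out = (−3.3) + 164 × 0.00161133 V = -3.03574 V.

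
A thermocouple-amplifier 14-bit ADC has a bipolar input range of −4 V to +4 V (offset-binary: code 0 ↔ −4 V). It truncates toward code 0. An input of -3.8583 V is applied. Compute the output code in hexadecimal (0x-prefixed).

code 0x122 (decimal 290)

With 16384 levels over 8 V, one step is 488.28 µV.
Input sits at 290.202 steps above V_low.
⌊·⌋(290.202) = 290.
In hexadecimal (0x-prefixed): 0x122.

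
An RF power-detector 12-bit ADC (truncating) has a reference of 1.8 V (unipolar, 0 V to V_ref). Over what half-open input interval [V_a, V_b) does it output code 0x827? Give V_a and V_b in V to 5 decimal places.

[0.91714 V, 0.91758 V)

LSB = 1.8/2^12 = 439.45 µV.
Code 0x827 = 2087 decimal.
V_a = V_low + 2087·LSB = 0.917139 V; V_b = V_low + 2088·LSB = 0.917578 V.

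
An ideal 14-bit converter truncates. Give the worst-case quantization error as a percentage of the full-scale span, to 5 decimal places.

Truncating → worst-case error = 1 LSB = V_FS/2^14, so 100/16384 = 0.00610352 % of full scale.

0.00610 %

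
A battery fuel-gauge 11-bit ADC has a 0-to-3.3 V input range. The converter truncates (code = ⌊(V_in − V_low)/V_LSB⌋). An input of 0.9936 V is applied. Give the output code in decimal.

code 616

LSB = 3.3 V / 2048 = 1.611 mV.
(0.9936 − 0) / 0.00161133 = 616.634 LSBs.
So the output code is 616.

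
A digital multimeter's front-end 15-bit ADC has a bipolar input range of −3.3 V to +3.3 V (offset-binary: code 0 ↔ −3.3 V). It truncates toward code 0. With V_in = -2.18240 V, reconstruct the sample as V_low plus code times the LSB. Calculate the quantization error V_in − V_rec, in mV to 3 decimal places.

0.144 mV

One LSB is 6.6 V / 32768 = 201.42 µV.
(-2.18240 − (−3.3))/0.000201416 = 5548.7147; ⌊·⌋ gives code 5548.
Reconstructed: -2.1825439 V.
V_in − V_rec = 0.000143945 V = 0.144 mV.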